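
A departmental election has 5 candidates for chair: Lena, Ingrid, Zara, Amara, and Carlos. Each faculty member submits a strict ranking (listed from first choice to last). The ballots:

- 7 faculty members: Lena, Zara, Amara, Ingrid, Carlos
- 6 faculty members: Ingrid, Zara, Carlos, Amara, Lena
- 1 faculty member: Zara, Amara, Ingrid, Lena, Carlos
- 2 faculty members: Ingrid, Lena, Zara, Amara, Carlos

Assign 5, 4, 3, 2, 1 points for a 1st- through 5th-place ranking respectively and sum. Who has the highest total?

Lena: 7·5 + 6·1 + 1·2 + 2·4 = 51
Ingrid: 7·2 + 6·5 + 1·3 + 2·5 = 57
Zara: 7·4 + 6·4 + 1·5 + 2·3 = 63
Amara: 7·3 + 6·2 + 1·4 + 2·2 = 41
Carlos: 7·1 + 6·3 + 1·1 + 2·1 = 28
Zara has the highest Borda score (63).

Zara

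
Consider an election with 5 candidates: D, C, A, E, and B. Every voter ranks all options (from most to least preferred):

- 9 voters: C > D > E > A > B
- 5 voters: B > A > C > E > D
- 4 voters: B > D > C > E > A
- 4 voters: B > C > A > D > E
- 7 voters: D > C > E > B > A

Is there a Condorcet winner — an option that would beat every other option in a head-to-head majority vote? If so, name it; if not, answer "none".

C vs D: 18–11 for C.
C vs A: 24–5 for C.
C vs E: 29–0 for C.
C vs B: 16–13 for C.
C beats every other option head-to-head.

C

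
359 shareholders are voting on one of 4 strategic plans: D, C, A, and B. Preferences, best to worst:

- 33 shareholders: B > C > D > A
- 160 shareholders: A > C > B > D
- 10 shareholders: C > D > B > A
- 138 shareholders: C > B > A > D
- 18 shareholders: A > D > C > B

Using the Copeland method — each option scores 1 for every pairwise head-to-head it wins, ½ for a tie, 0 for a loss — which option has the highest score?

D: loses to C, A, and B → score 0.
C: beats D, A, and B → score 3.
A: beats D; loses to C and B → score 1.
B: beats D and A; loses to C → score 2.
C has the best pairwise record.

C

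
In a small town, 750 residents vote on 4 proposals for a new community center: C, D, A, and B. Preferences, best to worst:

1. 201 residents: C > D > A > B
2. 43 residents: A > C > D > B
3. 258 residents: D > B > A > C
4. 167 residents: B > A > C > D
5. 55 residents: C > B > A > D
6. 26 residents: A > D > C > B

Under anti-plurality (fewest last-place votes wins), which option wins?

Last-place votes: C 258, D 222, A 0, B 270.
A is ranked last by the fewest voters, so A wins.

A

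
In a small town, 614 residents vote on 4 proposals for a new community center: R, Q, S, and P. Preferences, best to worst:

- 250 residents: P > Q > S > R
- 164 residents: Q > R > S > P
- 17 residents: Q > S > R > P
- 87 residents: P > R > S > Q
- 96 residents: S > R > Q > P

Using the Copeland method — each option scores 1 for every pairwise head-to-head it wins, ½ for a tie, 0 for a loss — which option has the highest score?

R: loses to Q, S, and P → score 0.
Q: beats R and S; loses to P → score 2.
S: beats R; loses to Q and P → score 1.
P: beats R, Q, and S → score 3.
P has the best pairwise record.

P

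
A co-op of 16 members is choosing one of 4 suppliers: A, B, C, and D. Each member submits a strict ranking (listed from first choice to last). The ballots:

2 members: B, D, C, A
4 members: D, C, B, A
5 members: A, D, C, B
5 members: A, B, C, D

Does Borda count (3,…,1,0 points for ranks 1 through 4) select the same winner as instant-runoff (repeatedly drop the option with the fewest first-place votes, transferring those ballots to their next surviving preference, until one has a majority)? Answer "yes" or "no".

yes

Borda — scores: A 30, B 20, C 20, D 26. Winner: A.
Instant-runoff — R1 A 10, B 2, C 0, D 4 (A winner). Winner: A.
The two methods agree.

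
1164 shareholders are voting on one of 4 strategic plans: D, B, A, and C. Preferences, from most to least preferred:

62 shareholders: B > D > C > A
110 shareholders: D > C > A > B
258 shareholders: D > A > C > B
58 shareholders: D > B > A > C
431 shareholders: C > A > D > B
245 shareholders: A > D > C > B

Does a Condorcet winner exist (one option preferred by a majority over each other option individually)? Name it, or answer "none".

none

Checking pairwise contests:
A beats D 676–488.
D beats B 1102–62.
C beats A 603–561.
D beats C 733–431.
Every option loses at least one head-to-head, so there is no Condorcet winner.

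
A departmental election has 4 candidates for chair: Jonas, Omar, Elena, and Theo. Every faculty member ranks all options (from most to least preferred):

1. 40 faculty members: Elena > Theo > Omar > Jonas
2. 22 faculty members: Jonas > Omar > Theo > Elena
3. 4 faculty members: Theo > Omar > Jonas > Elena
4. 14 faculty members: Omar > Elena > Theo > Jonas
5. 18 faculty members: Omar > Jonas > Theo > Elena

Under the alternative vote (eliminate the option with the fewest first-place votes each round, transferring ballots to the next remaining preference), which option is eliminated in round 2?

Round 1: Jonas 22, Omar 32, Elena 40, Theo 4. Eliminate Theo.
Round 2: Jonas 22, Omar 36, Elena 40. Eliminate Jonas.

Jonas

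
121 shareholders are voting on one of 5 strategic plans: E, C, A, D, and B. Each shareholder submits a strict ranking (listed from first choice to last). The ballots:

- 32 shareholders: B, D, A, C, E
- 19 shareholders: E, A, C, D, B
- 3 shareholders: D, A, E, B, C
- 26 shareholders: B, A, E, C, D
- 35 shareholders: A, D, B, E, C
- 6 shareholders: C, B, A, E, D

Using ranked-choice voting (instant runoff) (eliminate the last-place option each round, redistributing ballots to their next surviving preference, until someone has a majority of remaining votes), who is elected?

Round 1: E 19, C 6, A 35, D 3, B 58. Eliminate D.
Round 2: E 19, C 6, A 38, B 58. Eliminate C.
Round 3: E 19, A 38, B 64. B has a majority.

B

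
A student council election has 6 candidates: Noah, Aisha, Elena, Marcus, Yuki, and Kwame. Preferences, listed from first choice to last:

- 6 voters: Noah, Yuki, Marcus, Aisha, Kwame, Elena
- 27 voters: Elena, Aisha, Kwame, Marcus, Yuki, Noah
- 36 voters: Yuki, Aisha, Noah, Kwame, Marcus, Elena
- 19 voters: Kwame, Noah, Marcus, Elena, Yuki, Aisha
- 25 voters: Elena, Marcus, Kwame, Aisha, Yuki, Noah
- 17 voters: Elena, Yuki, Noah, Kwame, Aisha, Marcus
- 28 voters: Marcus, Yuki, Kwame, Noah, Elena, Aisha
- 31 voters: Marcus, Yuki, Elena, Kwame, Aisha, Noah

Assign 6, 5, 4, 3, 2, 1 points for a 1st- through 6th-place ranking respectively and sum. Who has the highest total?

Noah: 6·6 + 27·1 + 36·4 + 19·5 + 25·1 + 17·4 + 28·3 + 31·1 = 510
Aisha: 6·3 + 27·5 + 36·5 + 19·1 + 25·3 + 17·2 + 28·1 + 31·2 = 551
Elena: 6·1 + 27·6 + 36·1 + 19·3 + 25·6 + 17·6 + 28·2 + 31·4 = 693
Marcus: 6·4 + 27·3 + 36·2 + 19·4 + 25·5 + 17·1 + 28·6 + 31·6 = 749
Yuki: 6·5 + 27·2 + 36·6 + 19·2 + 25·2 + 17·5 + 28·5 + 31·5 = 768
Kwame: 6·2 + 27·4 + 36·3 + 19·6 + 25·4 + 17·3 + 28·4 + 31·3 = 698
Yuki has the highest Borda score (768).

Yuki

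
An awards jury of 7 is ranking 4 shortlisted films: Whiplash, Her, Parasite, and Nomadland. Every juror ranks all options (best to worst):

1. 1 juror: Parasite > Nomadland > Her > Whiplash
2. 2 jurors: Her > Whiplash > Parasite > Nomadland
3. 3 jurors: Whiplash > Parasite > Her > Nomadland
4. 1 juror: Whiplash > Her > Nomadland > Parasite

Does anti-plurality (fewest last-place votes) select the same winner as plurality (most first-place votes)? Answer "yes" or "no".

Anti-plurality — last-place votes: Whiplash 1, Her 0, Parasite 1, Nomadland 5. Winner: Her.
Plurality — first-place votes: Whiplash 4, Her 2, Parasite 1, Nomadland 0. Winner: Whiplash.
The two methods disagree.

no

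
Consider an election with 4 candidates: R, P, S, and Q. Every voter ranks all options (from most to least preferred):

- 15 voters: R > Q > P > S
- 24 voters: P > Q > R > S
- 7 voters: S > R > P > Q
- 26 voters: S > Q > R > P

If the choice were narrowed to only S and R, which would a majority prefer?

Voters preferring S to R: 33; preferring R to S: 39.
R wins the head-to-head.

R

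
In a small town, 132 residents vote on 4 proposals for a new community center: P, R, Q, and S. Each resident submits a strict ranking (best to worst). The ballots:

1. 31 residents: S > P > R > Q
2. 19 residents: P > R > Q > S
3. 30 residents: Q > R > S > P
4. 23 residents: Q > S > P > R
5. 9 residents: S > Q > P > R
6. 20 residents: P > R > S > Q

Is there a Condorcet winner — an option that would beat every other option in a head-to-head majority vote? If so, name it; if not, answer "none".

none

Checking pairwise contests:
S beats P 93–39.
P beats R 102–30.
P beats Q 70–62.
R beats S 69–63.
Every option loses at least one head-to-head, so there is no Condorcet winner.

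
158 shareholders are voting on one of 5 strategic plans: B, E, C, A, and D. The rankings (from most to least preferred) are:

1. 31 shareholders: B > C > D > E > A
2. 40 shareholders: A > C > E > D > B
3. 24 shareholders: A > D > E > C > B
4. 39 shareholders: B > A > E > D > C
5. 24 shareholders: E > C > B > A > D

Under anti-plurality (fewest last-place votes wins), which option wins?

E

Last-place votes: B 64, E 0, C 39, A 31, D 24.
E is ranked last by the fewest voters, so E wins.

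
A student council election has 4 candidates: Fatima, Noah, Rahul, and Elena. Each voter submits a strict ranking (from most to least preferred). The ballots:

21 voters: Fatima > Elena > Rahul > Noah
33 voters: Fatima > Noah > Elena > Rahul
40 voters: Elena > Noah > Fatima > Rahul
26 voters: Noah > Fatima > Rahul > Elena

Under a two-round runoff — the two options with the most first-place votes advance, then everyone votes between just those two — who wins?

Fatima

Round 1 first-place votes: Fatima 54, Noah 26, Rahul 0, Elena 40.
Fatima and Elena advance.
Runoff: Fatima is preferred to Elena by 80 voters; Elena by 40.
Fatima wins the runoff.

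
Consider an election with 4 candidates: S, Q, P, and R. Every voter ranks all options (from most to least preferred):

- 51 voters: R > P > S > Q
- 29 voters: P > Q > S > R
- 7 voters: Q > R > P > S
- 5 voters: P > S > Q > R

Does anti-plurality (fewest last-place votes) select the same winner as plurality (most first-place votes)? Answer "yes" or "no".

no

Anti-plurality — last-place votes: S 7, Q 51, P 0, R 34. Winner: P.
Plurality — first-place votes: S 0, Q 7, P 34, R 51. Winner: R.
The two methods disagree.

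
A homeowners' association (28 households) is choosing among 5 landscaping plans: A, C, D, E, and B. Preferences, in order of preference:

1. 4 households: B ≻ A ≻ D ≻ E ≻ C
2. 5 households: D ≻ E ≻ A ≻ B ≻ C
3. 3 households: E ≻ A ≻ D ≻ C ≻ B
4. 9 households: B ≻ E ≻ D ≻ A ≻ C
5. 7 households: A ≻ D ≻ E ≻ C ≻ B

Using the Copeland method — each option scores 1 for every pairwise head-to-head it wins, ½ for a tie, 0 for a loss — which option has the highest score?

A: beats C and B; ties D; loses to E → score 2.5.
C: loses to A, D, E, and B → score 0.
D: beats C, E, and B; ties A → score 3.5.
E: beats A, C, and B; loses to D → score 3.
B: beats C; loses to A, D, and E → score 1.
D has the best pairwise record.

D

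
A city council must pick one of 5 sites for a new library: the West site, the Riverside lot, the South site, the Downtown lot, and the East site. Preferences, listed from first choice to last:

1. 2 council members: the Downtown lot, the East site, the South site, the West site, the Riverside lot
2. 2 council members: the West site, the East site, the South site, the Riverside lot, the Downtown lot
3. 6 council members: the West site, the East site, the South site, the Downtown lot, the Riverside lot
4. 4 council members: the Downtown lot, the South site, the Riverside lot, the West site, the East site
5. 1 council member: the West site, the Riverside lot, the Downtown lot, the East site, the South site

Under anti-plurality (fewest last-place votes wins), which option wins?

Last-place votes: the West site 0, the Riverside lot 8, the South site 1, the Downtown lot 2, the East site 4.
the West site is ranked last by the fewest voters, so the West site wins.

the West site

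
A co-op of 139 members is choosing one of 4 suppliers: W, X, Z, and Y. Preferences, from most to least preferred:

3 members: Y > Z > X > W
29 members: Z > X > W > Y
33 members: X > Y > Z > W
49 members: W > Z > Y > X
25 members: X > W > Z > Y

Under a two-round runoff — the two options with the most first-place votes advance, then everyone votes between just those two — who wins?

X

Round 1 first-place votes: W 49, X 58, Z 29, Y 3.
X and W advance.
Runoff: X is preferred to W by 90 voters; W by 49.
X wins the runoff.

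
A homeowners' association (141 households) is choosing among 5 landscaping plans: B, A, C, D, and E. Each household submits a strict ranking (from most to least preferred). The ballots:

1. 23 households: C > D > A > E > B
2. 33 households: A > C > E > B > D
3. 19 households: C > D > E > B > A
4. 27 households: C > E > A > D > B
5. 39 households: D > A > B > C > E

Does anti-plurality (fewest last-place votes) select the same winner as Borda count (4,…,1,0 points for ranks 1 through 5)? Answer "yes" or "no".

yes

Anti-plurality — last-place votes: B 50, A 19, C 0, D 33, E 39. Winner: C.
Borda — scores: B 130, A 349, C 414, D 309, E 208. Winner: C.
The two methods agree.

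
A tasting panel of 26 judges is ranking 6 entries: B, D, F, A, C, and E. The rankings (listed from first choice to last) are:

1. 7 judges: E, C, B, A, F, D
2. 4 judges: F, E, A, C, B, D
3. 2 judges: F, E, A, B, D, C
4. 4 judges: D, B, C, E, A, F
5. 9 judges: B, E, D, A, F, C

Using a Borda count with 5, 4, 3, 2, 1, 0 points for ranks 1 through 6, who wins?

B: 7·3 + 4·1 + 2·2 + 4·4 + 9·5 = 90
D: 7·0 + 4·0 + 2·1 + 4·5 + 9·3 = 49
F: 7·1 + 4·5 + 2·5 + 4·0 + 9·1 = 46
A: 7·2 + 4·3 + 2·3 + 4·1 + 9·2 = 54
C: 7·4 + 4·2 + 2·0 + 4·3 + 9·0 = 48
E: 7·5 + 4·4 + 2·4 + 4·2 + 9·4 = 103
E has the highest Borda score (103).

E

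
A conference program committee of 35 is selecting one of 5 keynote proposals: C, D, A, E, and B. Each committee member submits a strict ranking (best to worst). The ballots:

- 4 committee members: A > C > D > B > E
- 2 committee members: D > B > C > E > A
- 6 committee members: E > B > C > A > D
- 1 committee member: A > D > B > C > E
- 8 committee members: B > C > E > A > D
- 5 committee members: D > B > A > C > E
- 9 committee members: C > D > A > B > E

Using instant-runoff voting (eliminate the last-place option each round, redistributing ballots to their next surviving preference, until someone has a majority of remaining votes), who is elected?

Round 1: C 9, D 7, A 5, E 6, B 8. Eliminate A.
Round 2: C 13, D 8, E 6, B 8. Eliminate E.
Round 3: C 13, D 8, B 14. Eliminate D.
Round 4: C 13, B 22. B has a majority.

B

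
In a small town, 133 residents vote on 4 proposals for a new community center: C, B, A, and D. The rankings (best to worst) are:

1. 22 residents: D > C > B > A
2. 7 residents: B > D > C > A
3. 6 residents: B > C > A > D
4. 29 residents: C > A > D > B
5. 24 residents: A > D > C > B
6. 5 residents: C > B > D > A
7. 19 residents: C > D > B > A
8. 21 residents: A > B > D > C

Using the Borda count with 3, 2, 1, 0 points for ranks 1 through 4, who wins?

C

C: 22·2 + 7·1 + 6·2 + 29·3 + 24·1 + 5·3 + 19·3 + 21·0 = 246
B: 22·1 + 7·3 + 6·3 + 29·0 + 24·0 + 5·2 + 19·1 + 21·2 = 132
A: 22·0 + 7·0 + 6·1 + 29·2 + 24·3 + 5·0 + 19·0 + 21·3 = 199
D: 22·3 + 7·2 + 6·0 + 29·1 + 24·2 + 5·1 + 19·2 + 21·1 = 221
C has the highest Borda score (246).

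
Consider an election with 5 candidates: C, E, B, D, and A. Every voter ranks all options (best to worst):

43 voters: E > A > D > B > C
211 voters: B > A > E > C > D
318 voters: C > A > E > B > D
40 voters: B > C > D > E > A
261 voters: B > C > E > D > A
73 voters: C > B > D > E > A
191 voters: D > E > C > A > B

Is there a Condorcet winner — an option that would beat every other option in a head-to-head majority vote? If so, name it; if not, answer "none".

C vs E: 692–445 for C.
C vs B: 582–555 for C.
C vs D: 903–234 for C.
C vs A: 883–254 for C.
C beats every other option head-to-head.

C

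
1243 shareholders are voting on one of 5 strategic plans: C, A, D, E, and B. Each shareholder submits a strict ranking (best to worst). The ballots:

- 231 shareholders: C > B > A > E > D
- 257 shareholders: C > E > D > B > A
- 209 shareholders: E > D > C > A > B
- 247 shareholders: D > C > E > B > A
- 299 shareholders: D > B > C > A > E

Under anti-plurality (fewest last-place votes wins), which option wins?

C

Last-place votes: C 0, A 504, D 231, E 299, B 209.
C is ranked last by the fewest voters, so C wins.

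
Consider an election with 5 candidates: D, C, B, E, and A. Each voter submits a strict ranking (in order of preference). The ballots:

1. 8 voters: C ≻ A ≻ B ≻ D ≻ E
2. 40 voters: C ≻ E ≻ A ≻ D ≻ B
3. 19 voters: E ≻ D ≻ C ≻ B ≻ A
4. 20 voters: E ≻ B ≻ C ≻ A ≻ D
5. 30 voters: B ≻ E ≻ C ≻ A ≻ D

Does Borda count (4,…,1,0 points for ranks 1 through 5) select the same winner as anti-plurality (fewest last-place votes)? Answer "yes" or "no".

Borda — scores: D 105, C 330, B 215, E 366, A 154. Winner: E.
Anti-plurality — last-place votes: D 50, C 0, B 40, E 8, A 19. Winner: C.
The two methods disagree.

no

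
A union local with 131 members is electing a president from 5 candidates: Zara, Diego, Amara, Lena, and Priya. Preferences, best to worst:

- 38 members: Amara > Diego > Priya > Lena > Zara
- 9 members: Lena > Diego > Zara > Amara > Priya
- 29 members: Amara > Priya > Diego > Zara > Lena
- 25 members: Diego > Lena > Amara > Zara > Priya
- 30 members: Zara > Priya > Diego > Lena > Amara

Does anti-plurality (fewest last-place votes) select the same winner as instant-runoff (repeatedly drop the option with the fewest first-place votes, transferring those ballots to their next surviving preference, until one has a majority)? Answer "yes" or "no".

Anti-plurality — last-place votes: Zara 38, Diego 0, Amara 30, Lena 29, Priya 34. Winner: Diego.
Instant-runoff — R1 Zara 30, Diego 25, Amara 67, Lena 9, Priya 0 (Amara winner). Winner: Amara.
The two methods disagree.

no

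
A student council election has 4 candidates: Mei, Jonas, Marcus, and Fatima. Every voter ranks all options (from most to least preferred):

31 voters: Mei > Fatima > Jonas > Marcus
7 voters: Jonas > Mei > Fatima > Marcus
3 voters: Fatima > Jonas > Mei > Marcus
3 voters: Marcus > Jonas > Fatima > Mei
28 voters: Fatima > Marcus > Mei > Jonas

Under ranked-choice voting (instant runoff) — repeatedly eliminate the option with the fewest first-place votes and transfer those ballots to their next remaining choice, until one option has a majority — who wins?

Mei

Round 1: Mei 31, Jonas 7, Marcus 3, Fatima 31. Eliminate Marcus.
Round 2: Mei 31, Jonas 10, Fatima 31. Eliminate Jonas.
Round 3: Mei 38, Fatima 34. Mei has a majority.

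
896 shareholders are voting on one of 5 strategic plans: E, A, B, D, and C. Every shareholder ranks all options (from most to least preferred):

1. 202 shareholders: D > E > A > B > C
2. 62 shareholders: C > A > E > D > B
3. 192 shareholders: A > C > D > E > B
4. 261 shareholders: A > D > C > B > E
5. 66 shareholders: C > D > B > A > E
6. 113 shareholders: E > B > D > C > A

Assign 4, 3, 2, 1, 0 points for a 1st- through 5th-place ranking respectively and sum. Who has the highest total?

A

E: 202·3 + 62·2 + 192·1 + 261·0 + 66·0 + 113·4 = 1374
A: 202·2 + 62·3 + 192·4 + 261·4 + 66·1 + 113·0 = 2468
B: 202·1 + 62·0 + 192·0 + 261·1 + 66·2 + 113·3 = 934
D: 202·4 + 62·1 + 192·2 + 261·3 + 66·3 + 113·2 = 2461
C: 202·0 + 62·4 + 192·3 + 261·2 + 66·4 + 113·1 = 1723
A has the highest Borda score (2468).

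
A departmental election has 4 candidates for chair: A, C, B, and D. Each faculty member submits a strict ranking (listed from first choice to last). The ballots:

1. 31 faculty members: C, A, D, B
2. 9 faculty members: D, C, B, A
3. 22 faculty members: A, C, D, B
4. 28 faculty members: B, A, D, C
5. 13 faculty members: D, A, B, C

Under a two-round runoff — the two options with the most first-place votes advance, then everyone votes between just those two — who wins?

C

Round 1 first-place votes: A 22, C 31, B 28, D 22.
C and B advance.
Runoff: C is preferred to B by 62 voters; B by 41.
C wins the runoff.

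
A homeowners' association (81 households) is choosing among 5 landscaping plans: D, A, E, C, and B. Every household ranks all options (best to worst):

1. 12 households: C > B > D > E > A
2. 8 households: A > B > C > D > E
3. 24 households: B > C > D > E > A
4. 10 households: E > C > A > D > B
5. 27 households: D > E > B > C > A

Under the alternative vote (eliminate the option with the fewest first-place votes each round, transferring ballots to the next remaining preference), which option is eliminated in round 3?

C

Round 1: D 27, A 8, E 10, C 12, B 24. Eliminate A.
Round 2: D 27, E 10, C 12, B 32. Eliminate E.
Round 3: D 27, C 22, B 32. Eliminate C.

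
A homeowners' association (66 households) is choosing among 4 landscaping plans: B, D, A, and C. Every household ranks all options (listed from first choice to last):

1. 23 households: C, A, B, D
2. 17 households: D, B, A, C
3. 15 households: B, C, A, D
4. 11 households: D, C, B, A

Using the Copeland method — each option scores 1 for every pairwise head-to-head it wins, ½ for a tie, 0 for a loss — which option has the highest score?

C

B: beats D and A; loses to C → score 2.
D: loses to B, A, and C → score 0.
A: beats D; loses to B and C → score 1.
C: beats B, D, and A → score 3.
C has the best pairwise record.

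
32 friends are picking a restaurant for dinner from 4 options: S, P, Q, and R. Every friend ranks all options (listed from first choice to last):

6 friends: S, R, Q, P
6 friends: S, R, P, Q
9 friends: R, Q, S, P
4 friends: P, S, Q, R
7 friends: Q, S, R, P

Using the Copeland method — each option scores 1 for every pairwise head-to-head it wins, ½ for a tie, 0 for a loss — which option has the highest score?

S

S: beats P and R; ties Q → score 2.5.
P: loses to S, Q, and R → score 0.
Q: beats P; ties S; loses to R → score 1.5.
R: beats P and Q; loses to S → score 2.
S has the best pairwise record.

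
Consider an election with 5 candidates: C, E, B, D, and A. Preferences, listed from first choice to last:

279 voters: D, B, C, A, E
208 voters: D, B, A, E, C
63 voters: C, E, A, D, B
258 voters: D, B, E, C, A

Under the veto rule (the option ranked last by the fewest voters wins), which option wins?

D

Last-place votes: C 208, E 279, B 63, D 0, A 258.
D is ranked last by the fewest voters, so D wins.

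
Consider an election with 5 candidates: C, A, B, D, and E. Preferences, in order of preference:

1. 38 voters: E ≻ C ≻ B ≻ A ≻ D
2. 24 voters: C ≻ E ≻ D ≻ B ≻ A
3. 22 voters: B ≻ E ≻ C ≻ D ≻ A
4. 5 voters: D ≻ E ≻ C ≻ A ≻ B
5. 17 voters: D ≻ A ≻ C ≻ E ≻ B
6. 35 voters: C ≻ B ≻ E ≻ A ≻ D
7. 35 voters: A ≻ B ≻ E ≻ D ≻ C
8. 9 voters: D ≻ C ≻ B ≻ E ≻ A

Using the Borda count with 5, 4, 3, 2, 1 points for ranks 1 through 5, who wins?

C: 38·4 + 24·5 + 22·3 + 5·3 + 17·3 + 35·5 + 35·1 + 9·4 = 650
A: 38·2 + 24·1 + 22·1 + 5·2 + 17·4 + 35·2 + 35·5 + 9·1 = 454
B: 38·3 + 24·2 + 22·5 + 5·1 + 17·1 + 35·4 + 35·4 + 9·3 = 601
D: 38·1 + 24·3 + 22·2 + 5·5 + 17·5 + 35·1 + 35·2 + 9·5 = 414
E: 38·5 + 24·4 + 22·4 + 5·4 + 17·2 + 35·3 + 35·3 + 9·2 = 656
E has the highest Borda score (656).

E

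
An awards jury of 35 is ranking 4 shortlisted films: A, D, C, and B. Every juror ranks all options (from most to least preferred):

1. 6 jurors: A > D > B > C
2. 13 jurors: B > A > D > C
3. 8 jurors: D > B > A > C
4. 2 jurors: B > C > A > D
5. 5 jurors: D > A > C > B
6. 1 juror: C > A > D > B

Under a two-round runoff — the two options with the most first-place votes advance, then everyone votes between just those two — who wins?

Round 1 first-place votes: A 6, D 13, C 1, B 15.
B and D advance.
Runoff: B is preferred to D by 15 voters; D by 20.
D wins the runoff.

D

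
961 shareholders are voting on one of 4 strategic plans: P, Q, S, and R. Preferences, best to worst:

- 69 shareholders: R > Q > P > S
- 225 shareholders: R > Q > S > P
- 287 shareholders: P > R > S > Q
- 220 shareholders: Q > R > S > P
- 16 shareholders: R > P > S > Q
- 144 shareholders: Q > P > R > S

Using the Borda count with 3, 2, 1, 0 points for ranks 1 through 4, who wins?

P: 69·1 + 225·0 + 287·3 + 220·0 + 16·2 + 144·2 = 1250
Q: 69·2 + 225·2 + 287·0 + 220·3 + 16·0 + 144·3 = 1680
S: 69·0 + 225·1 + 287·1 + 220·1 + 16·1 + 144·0 = 748
R: 69·3 + 225·3 + 287·2 + 220·2 + 16·3 + 144·1 = 2088
R has the highest Borda score (2088).

R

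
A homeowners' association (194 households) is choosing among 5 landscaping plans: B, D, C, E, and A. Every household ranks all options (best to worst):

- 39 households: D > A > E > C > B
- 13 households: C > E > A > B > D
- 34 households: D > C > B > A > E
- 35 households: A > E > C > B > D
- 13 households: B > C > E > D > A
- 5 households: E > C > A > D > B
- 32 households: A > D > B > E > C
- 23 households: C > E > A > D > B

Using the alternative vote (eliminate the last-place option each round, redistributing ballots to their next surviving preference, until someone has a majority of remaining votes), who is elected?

A

Round 1: B 13, D 73, C 36, E 5, A 67. Eliminate E.
Round 2: B 13, D 73, C 41, A 67. Eliminate B.
Round 3: D 73, C 54, A 67. Eliminate C.
Round 4: D 86, A 108. A has a majority.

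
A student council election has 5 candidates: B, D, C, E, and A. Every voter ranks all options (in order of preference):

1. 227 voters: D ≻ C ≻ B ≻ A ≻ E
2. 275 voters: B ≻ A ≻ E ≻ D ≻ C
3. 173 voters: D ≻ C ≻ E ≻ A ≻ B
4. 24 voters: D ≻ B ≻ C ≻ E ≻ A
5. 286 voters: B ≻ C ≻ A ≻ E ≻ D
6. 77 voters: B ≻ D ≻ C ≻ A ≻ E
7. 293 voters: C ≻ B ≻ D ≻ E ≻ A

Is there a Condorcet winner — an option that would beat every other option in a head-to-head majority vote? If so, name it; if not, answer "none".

none

Checking pairwise contests:
C beats B 693–662.
B beats D 931–424.
D beats C 776–579.
B beats E 1182–173.
B beats A 1182–173.
Every option loses at least one head-to-head, so there is no Condorcet winner.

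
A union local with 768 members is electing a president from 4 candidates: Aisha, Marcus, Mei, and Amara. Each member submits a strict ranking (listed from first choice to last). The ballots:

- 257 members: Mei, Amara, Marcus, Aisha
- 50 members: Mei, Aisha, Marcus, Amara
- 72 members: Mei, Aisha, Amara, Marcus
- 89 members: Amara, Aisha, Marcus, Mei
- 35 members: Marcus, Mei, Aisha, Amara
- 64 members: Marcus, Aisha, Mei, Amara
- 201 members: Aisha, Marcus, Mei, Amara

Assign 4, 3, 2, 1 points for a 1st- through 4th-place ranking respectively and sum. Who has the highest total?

Aisha: 257·1 + 50·3 + 72·3 + 89·3 + 35·2 + 64·3 + 201·4 = 1956
Marcus: 257·2 + 50·2 + 72·1 + 89·2 + 35·4 + 64·4 + 201·3 = 1863
Mei: 257·4 + 50·4 + 72·4 + 89·1 + 35·3 + 64·2 + 201·2 = 2240
Amara: 257·3 + 50·1 + 72·2 + 89·4 + 35·1 + 64·1 + 201·1 = 1621
Mei has the highest Borda score (2240).

Mei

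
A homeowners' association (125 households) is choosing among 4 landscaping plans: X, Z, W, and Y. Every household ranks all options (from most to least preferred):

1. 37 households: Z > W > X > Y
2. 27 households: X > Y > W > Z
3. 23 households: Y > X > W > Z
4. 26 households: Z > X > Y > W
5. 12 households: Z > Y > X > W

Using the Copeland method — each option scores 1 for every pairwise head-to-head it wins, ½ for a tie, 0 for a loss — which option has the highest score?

Z

X: beats W and Y; loses to Z → score 2.
Z: beats X, W, and Y → score 3.
W: loses to X, Z, and Y → score 0.
Y: beats W; loses to X and Z → score 1.
Z has the best pairwise record.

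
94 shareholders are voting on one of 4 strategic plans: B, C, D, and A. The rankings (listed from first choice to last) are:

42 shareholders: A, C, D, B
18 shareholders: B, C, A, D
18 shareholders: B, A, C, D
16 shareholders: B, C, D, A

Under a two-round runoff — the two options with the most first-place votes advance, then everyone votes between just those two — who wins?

B

Round 1 first-place votes: B 52, C 0, D 0, A 42.
B and A advance.
Runoff: B is preferred to A by 52 voters; A by 42.
B wins the runoff.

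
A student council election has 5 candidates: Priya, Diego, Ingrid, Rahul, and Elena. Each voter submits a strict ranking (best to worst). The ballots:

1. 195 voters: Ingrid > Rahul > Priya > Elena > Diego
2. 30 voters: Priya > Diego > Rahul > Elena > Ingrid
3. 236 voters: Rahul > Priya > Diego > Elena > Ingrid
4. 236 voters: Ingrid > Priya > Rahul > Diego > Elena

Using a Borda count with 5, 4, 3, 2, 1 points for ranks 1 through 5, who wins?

Priya: 195·3 + 30·5 + 236·4 + 236·4 = 2623
Diego: 195·1 + 30·4 + 236·3 + 236·2 = 1495
Ingrid: 195·5 + 30·1 + 236·1 + 236·5 = 2421
Rahul: 195·4 + 30·3 + 236·5 + 236·3 = 2758
Elena: 195·2 + 30·2 + 236·2 + 236·1 = 1158
Rahul has the highest Borda score (2758).

Rahul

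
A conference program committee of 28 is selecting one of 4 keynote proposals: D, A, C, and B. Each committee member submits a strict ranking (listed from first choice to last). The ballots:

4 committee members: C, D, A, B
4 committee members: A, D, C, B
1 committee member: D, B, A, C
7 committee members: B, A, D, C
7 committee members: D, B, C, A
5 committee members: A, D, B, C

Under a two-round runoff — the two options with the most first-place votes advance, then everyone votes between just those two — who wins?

A

Round 1 first-place votes: D 8, A 9, C 4, B 7.
A and D advance.
Runoff: A is preferred to D by 16 voters; D by 12.
A wins the runoff.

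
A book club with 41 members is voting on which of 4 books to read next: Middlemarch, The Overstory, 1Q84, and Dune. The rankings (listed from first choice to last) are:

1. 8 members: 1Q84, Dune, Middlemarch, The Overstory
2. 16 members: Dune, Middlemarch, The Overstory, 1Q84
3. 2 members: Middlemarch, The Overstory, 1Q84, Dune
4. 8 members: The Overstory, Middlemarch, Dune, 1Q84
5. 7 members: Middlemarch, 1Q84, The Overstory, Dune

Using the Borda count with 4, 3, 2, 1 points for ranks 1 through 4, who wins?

Middlemarch

Middlemarch: 8·2 + 16·3 + 2·4 + 8·3 + 7·4 = 124
The Overstory: 8·1 + 16·2 + 2·3 + 8·4 + 7·2 = 92
1Q84: 8·4 + 16·1 + 2·2 + 8·1 + 7·3 = 81
Dune: 8·3 + 16·4 + 2·1 + 8·2 + 7·1 = 113
Middlemarch has the highest Borda score (124).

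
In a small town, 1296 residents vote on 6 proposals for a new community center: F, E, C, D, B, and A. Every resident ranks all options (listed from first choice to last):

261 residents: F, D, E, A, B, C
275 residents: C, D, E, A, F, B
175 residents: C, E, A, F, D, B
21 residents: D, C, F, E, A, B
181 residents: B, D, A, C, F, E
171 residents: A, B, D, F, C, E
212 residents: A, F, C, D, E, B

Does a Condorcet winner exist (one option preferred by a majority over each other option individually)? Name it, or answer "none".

Checking pairwise contests:
C beats F 652–644.
F beats E 846–450.
A beats C 825–471.
C beats D 662–634.
F beats B 944–352.
E beats A 732–564.
Every option loses at least one head-to-head, so there is no Condorcet winner.

none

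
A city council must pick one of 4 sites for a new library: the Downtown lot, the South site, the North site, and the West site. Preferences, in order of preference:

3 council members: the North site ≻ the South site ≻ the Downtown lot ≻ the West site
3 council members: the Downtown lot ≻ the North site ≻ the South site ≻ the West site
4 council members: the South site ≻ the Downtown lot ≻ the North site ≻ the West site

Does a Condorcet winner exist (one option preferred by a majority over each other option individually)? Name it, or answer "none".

none

Checking pairwise contests:
the South site beats the Downtown lot 7–3.
the North site beats the South site 6–4.
the Downtown lot beats the North site 7–3.
the Downtown lot beats the West site 10–0.
Every option loses at least one head-to-head, so there is no Condorcet winner.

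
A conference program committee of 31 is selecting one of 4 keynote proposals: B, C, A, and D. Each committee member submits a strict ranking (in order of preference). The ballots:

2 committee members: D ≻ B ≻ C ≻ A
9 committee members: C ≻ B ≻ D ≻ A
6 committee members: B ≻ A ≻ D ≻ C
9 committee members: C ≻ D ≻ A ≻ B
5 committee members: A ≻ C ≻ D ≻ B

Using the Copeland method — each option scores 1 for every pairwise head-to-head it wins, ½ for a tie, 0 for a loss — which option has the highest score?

C

B: beats A; loses to C and D → score 1.
C: beats B, A, and D → score 3.
A: loses to B, C, and D → score 0.
D: beats B and A; loses to C → score 2.
C has the best pairwise record.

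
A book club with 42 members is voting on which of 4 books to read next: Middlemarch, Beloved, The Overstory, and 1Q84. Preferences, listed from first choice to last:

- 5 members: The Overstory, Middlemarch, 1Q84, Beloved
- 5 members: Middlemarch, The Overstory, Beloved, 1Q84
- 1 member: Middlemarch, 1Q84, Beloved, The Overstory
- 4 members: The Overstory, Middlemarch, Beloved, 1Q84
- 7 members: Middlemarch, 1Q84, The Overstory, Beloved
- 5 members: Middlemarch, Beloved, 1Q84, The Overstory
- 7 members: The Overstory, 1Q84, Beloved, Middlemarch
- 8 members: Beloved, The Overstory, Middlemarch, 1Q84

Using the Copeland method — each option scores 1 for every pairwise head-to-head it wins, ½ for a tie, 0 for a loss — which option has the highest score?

Middlemarch: beats Beloved and 1Q84; loses to The Overstory → score 2.
Beloved: beats 1Q84; loses to Middlemarch and The Overstory → score 1.
The Overstory: beats Middlemarch, Beloved, and 1Q84 → score 3.
1Q84: loses to Middlemarch, Beloved, and The Overstory → score 0.
The Overstory has the best pairwise record.

The Overstory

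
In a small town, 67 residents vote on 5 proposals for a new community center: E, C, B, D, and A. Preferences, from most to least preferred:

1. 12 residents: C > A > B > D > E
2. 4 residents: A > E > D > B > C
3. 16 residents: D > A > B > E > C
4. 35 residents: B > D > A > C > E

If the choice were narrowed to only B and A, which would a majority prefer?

B

Voters preferring B to A: 35; preferring A to B: 32.
B wins the head-to-head.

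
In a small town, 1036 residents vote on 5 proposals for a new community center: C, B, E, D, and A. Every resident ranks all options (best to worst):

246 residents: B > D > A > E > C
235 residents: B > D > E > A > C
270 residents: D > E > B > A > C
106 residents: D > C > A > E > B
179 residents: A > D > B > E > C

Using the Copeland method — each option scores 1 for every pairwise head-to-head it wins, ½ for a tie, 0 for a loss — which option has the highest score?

C: loses to B, E, D, and A → score 0.
B: beats C, E, and A; loses to D → score 3.
E: beats C; loses to B, D, and A → score 1.
D: beats C, B, E, and A → score 4.
A: beats C and E; loses to B and D → score 2.
D has the best pairwise record.

D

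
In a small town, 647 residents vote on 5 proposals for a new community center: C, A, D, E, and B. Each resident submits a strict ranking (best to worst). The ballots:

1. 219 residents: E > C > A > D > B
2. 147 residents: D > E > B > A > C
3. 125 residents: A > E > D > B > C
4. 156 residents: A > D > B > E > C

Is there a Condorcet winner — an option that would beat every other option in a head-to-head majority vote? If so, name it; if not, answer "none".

E

E vs C: 647–0 for E.
E vs A: 366–281 for E.
E vs D: 344–303 for E.
E vs B: 491–156 for E.
E beats every other option head-to-head.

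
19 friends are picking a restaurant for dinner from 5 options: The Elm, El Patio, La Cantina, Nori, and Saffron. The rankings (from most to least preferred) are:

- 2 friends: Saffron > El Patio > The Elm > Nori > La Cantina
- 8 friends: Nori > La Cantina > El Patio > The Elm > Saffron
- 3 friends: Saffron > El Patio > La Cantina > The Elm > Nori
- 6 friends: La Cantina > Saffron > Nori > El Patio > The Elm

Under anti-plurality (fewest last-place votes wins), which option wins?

Last-place votes: The Elm 6, El Patio 0, La Cantina 2, Nori 3, Saffron 8.
El Patio is ranked last by the fewest voters, so El Patio wins.

El Patio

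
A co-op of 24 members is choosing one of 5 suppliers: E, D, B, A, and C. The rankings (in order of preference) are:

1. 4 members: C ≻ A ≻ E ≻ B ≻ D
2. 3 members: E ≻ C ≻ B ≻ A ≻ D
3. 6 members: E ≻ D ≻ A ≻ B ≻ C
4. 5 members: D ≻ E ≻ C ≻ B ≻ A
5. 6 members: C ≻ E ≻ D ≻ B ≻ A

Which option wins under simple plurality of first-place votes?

First-place votes: E 9, D 5, B 0, A 0, C 10.
C has the most first-place votes.

C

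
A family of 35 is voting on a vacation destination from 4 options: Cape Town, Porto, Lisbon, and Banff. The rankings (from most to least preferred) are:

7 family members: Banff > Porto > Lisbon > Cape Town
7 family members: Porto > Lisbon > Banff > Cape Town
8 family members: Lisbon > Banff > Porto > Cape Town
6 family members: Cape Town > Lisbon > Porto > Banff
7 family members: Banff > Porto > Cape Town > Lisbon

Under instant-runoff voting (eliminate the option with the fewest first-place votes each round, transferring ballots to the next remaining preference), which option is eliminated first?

Cape Town

Round 1: Cape Town 6, Porto 7, Lisbon 8, Banff 14. Eliminate Cape Town.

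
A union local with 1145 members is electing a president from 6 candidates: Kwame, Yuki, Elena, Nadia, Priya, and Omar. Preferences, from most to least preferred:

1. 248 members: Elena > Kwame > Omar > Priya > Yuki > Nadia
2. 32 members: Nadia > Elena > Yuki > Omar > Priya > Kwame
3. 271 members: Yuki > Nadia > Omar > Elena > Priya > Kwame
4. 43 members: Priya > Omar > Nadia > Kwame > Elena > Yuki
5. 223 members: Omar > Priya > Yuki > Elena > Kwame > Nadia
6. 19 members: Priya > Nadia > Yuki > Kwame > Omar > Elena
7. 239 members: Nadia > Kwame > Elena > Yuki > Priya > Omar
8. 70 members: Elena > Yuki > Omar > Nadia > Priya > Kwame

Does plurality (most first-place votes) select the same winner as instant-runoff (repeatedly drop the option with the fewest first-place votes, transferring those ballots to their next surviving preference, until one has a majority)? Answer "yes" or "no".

no

Plurality — first-place votes: Kwame 0, Yuki 271, Elena 318, Nadia 271, Priya 62, Omar 223. Winner: Elena.
Instant-runoff — R1 Kwame 0, Yuki 271, Elena 318, Nadia 271, Priya 62, Omar 223 (Kwame out); R2 Yuki 271, Elena 318, Nadia 271, Priya 62, Omar 223 (Priya out); R3 Yuki 271, Elena 318, Nadia 290, Omar 266 (Omar out); R4 Yuki 494, Elena 318, Nadia 333 (Elena out); R5 Yuki 812, Nadia 333 (Yuki winner). Winner: Yuki.
The two methods disagree.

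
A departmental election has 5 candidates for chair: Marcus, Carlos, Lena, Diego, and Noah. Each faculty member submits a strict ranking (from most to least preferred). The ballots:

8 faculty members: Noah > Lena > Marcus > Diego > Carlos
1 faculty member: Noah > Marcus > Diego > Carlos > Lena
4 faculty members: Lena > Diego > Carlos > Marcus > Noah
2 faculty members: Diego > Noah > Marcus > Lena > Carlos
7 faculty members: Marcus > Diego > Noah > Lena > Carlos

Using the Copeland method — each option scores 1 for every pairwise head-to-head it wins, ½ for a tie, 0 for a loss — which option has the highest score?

Marcus: beats Carlos and Diego; ties Noah; loses to Lena → score 2.5.
Carlos: loses to Marcus, Lena, Diego, and Noah → score 0.
Lena: beats Marcus, Carlos, and Diego; loses to Noah → score 3.
Diego: beats Carlos and Noah; loses to Marcus and Lena → score 2.
Noah: beats Carlos and Lena; ties Marcus; loses to Diego → score 2.5.
Lena has the best pairwise record.

Lena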